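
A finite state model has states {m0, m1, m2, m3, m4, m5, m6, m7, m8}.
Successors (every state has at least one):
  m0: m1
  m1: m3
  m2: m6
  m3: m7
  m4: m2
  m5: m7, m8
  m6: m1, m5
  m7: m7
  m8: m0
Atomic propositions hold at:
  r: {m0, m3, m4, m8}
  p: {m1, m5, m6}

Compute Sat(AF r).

AF r: least fixpoint, start Z0 = {m0, m3, m4, m8}, add states with every successor in Z. Z1 = {m0, m1, m3, m4, m8}; fixed.
Sat(AF r) = {m0, m1, m3, m4, m8}

{m0, m1, m3, m4, m8}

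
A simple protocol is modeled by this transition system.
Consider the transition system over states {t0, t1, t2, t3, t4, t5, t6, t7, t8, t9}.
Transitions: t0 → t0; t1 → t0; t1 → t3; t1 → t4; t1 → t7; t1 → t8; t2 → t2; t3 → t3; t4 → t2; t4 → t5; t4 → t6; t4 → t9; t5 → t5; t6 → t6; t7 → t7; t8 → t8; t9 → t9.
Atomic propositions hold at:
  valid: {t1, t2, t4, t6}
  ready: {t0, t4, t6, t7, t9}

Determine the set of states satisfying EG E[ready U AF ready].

AF ready: least fixpoint, start Z0 = {t0, t4, t6, t7, t9}, add states with every successor in Z. Already a fixed point.
Sat(AF ready) = {t0, t4, t6, t7, t9}
E[ready U AF ready]: least fixpoint, start Z0 = Sat(AF ready) = {t0, t4, t6, t7, t9}, add states in Sat(ready) with some successor in Z. Already a fixed point.
Sat(E[ready U AF ready]) = {t0, t4, t6, t7, t9}
EG E[ready U AF ready]: greatest fixpoint, start Z0 = {t0, t4, t6, t7, t9}, keep only states in Sat with some successor in Z. Already a fixed point.
Sat(EG E[ready U AF ready]) = {t0, t4, t6, t7, t9}

{t0, t4, t6, t7, t9}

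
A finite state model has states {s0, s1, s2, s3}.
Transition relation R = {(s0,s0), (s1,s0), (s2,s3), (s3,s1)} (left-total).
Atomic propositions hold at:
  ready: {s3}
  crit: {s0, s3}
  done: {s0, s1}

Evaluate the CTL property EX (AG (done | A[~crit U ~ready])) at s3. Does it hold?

Yes

Sat(~crit) = {s1, s2}
Sat(~ready) = {s0, s1, s2}
A[~crit U ~ready]: least fixpoint, start Z0 = Sat(~ready) = {s0, s1, s2}, add states in Sat(~crit) with every successor in Z. Already a fixed point.
Sat(A[~crit U ~ready]) = {s0, s1, s2}
Sat(done | A[~crit U ~ready]) = {s0, s1, s2}
AG (done | A[~crit U ~ready]): greatest fixpoint, start Z0 = {s0, s1, s2}, keep only states in Sat with every successor in Z. Z1 = {s0, s1}; fixed.
Sat(AG (done | A[~crit U ~ready])) = {s0, s1}
Sat(EX (AG (done | A[~crit U ~ready]))) = {s : some successor in {s0, s1}} = {s0, s1, s3}
s3 ∈ Sat(EX (AG (done | A[~crit U ~ready]))) = {s0, s1, s3}, so the formula holds at s3.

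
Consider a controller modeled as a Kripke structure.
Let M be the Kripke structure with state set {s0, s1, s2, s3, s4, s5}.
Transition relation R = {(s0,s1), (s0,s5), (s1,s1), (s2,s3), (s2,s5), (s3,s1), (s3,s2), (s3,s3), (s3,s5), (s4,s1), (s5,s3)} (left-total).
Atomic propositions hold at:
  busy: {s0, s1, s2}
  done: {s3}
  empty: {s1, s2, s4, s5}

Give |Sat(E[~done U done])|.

Sat(~done) = {s0, s1, s2, s4, s5}
E[~done U done]: least fixpoint, start Z0 = Sat(done) = {s3}, add states in Sat(~done) with some successor in Z. Z1 = {s2, s3, s5}; Z2 = {s0, s2, s3, s5}; fixed.
Sat(E[~done U done]) = {s0, s2, s3, s5}
|Sat(E[~done U done])| = |{s0, s2, s3, s5}| = 4.

4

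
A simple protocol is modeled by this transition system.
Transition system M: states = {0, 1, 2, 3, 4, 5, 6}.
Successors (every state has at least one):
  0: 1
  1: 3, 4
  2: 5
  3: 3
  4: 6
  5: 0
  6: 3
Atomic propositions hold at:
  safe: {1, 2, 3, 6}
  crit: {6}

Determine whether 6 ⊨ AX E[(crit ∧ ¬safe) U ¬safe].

Sat(¬safe) = {0, 4, 5}
Sat(crit ∧ ¬safe) = ∅
E[(crit ∧ ¬safe) U ¬safe]: least fixpoint, start Z0 = Sat(¬safe) = {0, 4, 5}, add states in Sat(crit ∧ ¬safe) with some successor in Z. Already a fixed point.
Sat(E[(crit ∧ ¬safe) U ¬safe]) = {0, 4, 5}
Sat(AX E[(crit ∧ ¬safe) U ¬safe]) = {s : every successor in {0, 4, 5}} = {2, 5}
6 ∉ Sat(AX E[(crit ∧ ¬safe) U ¬safe]) = {2, 5}, so the formula does not hold at 6.

No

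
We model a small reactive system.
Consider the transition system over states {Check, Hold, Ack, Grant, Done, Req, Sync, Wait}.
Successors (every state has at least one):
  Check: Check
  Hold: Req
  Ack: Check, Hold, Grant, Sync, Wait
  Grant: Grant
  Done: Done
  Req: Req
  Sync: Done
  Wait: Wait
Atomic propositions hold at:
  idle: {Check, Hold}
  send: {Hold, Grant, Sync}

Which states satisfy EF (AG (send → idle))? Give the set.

{Check, Hold, Ack, Done, Req, Sync, Wait}

Sat(send → idle) = {Check, Hold, Ack, Done, Req, Wait}
AG (send → idle): greatest fixpoint, start Z0 = {Check, Hold, Ack, Done, Req, Wait}, keep only states in Sat with every successor in Z. Z1 = {Check, Hold, Done, Req, Wait}; fixed.
Sat(AG (send → idle)) = {Check, Hold, Done, Req, Wait}
EF (AG (send → idle)): least fixpoint, start Z0 = {Check, Hold, Done, Req, Wait}, add states with some successor in Z. Z1 = {Check, Hold, Ack, Done, Req, Sync, Wait}; fixed.
Sat(EF (AG (send → idle))) = {Check, Hold, Ack, Done, Req, Sync, Wait}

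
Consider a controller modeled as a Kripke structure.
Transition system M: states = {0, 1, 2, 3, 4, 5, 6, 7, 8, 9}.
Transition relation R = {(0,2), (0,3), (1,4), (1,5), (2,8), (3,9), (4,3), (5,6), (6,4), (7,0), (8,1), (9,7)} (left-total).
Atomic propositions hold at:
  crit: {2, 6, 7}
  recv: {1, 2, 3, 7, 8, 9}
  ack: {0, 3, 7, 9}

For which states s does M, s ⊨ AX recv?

Sat(AX recv) = {s : every successor in {1, 2, 3, 7, 8, 9}} = {0, 2, 3, 4, 8, 9}

{0, 2, 3, 4, 8, 9}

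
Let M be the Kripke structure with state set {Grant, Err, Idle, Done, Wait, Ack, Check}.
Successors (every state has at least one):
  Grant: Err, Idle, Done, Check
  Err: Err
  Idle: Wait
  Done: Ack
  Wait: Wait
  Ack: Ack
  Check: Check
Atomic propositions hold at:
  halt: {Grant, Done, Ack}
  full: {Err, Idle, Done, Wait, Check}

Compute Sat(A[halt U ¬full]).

{Grant, Done, Ack}

Sat(¬full) = {Grant, Ack}
A[halt U ¬full]: least fixpoint, start Z0 = Sat(¬full) = {Grant, Ack}, add states in Sat(halt) with every successor in Z. Z1 = {Grant, Done, Ack}; fixed.
Sat(A[halt U ¬full]) = {Grant, Done, Ack}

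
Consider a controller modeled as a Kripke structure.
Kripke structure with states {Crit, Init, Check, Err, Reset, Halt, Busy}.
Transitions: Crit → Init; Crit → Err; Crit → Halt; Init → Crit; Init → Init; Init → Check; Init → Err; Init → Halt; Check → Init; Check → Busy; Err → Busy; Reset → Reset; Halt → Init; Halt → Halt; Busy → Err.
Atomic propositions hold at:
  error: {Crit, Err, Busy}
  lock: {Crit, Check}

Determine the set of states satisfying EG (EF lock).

EF lock: least fixpoint, start Z0 = {Crit, Check}, add states with some successor in Z. Z1 = {Crit, Init, Check}; Z2 = {Crit, Init, Check, Halt}; fixed.
Sat(EF lock) = {Crit, Init, Check, Halt}
EG (EF lock): greatest fixpoint, start Z0 = {Crit, Init, Check, Halt}, keep only states in Sat with some successor in Z. Already a fixed point.
Sat(EG (EF lock)) = {Crit, Init, Check, Halt}

{Crit, Init, Check, Halt}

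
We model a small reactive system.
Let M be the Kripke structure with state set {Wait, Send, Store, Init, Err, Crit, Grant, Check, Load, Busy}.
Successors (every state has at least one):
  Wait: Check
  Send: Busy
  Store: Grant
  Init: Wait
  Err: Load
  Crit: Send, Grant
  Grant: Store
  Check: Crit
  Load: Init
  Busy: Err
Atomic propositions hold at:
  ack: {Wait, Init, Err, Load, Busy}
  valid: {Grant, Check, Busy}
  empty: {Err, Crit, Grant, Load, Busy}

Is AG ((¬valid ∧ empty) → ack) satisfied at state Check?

Sat(¬valid) = {Wait, Send, Store, Init, Err, Crit, Load}
Sat(¬valid ∧ empty) = {Err, Crit, Load}
Sat((¬valid ∧ empty) → ack) = {Wait, Send, Store, Init, Err, Grant, Check, Load, Busy}
AG ((¬valid ∧ empty) → ack): greatest fixpoint, start Z0 = {Wait, Send, Store, Init, Err, Grant, Check, Load, Busy}, keep only states in Sat with every successor in Z. Z1 = {Wait, Send, Store, Init, Err, Grant, Load, Busy}; Z2 = {Send, Store, Init, Err, Grant, Load, Busy}; Z3 = {Send, Store, Err, Grant, Load, Busy}; Z4 = {Send, Store, Err, Grant, Busy}; Z5 = {Send, Store, Grant, Busy}; Z6 = {Send, Store, Grant}; Z7 = {Store, Grant}; fixed.
Sat(AG ((¬valid ∧ empty) → ack)) = {Store, Grant}
Check ∉ Sat(AG ((¬valid ∧ empty) → ack)) = {Store, Grant}, so the formula does not hold at Check.

No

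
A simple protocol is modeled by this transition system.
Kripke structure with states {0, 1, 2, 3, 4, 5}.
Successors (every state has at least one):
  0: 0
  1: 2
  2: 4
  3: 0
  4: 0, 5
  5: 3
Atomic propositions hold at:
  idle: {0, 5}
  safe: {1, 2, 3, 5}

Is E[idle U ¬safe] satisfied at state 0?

Sat(¬safe) = {0, 4}
E[idle U ¬safe]: least fixpoint, start Z0 = Sat(¬safe) = {0, 4}, add states in Sat(idle) with some successor in Z. Already a fixed point.
Sat(E[idle U ¬safe]) = {0, 4}
0 ∈ Sat(E[idle U ¬safe]) = {0, 4}, so the formula holds at 0.

Yes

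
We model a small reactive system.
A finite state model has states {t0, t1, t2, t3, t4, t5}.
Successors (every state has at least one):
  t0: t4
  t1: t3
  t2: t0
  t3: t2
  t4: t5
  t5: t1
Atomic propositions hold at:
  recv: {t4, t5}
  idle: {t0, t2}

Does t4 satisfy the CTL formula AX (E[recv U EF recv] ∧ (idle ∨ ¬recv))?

No

EF recv: least fixpoint, start Z0 = {t4, t5}, add states with some successor in Z. Z1 = {t0, t4, t5}; Z2 = {t0, t2, t4, t5}; Z3 = {t0, t2, t3, t4, t5}; Z4 = {t0, t1, t2, t3, t4, t5}; fixed.
Sat(EF recv) = {t0, t1, t2, t3, t4, t5}
E[recv U EF recv]: least fixpoint, start Z0 = Sat(EF recv) = {t0, t1, t2, t3, t4, t5}, add states in Sat(recv) with some successor in Z. Already a fixed point.
Sat(E[recv U EF recv]) = {t0, t1, t2, t3, t4, t5}
Sat(¬recv) = {t0, t1, t2, t3}
Sat(idle ∨ ¬recv) = {t0, t1, t2, t3}
Sat(E[recv U EF recv] ∧ (idle ∨ ¬recv)) = {t0, t1, t2, t3}
Sat(AX (E[recv U EF recv] ∧ (idle ∨ ¬recv))) = {s : every successor in {t0, t1, t2, t3}} = {t1, t2, t3, t5}
t4 ∉ Sat(AX (E[recv U EF recv] ∧ (idle ∨ ¬recv))) = {t1, t2, t3, t5}, so the formula does not hold at t4.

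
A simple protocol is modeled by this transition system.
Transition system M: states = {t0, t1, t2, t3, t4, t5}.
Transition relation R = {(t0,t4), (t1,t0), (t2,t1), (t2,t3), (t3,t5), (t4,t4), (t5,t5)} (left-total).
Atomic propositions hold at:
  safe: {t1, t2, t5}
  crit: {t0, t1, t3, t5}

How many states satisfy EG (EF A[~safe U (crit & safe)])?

Sat(~safe) = {t0, t3, t4}
Sat(crit & safe) = {t1, t5}
A[~safe U (crit & safe)]: least fixpoint, start Z0 = Sat((crit & safe)) = {t1, t5}, add states in Sat(~safe) with every successor in Z. Z1 = {t1, t3, t5}; fixed.
Sat(A[~safe U (crit & safe)]) = {t1, t3, t5}
EF A[~safe U (crit & safe)]: least fixpoint, start Z0 = {t1, t3, t5}, add states with some successor in Z. Z1 = {t1, t2, t3, t5}; fixed.
Sat(EF A[~safe U (crit & safe)]) = {t1, t2, t3, t5}
EG (EF A[~safe U (crit & safe)]): greatest fixpoint, start Z0 = {t1, t2, t3, t5}, keep only states in Sat with some successor in Z. Z1 = {t2, t3, t5}; fixed.
Sat(EG (EF A[~safe U (crit & safe)])) = {t2, t3, t5}
|Sat(EG (EF A[~safe U (crit & safe)]))| = |{t2, t3, t5}| = 3.

3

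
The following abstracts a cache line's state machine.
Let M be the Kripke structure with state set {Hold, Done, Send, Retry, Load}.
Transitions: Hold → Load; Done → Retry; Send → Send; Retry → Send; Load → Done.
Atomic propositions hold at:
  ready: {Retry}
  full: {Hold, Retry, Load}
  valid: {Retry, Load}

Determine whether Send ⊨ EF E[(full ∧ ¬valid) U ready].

Sat(¬valid) = {Hold, Done, Send}
Sat(full ∧ ¬valid) = {Hold}
E[(full ∧ ¬valid) U ready]: least fixpoint, start Z0 = Sat(ready) = {Retry}, add states in Sat(full ∧ ¬valid) with some successor in Z. Already a fixed point.
Sat(E[(full ∧ ¬valid) U ready]) = {Retry}
EF E[(full ∧ ¬valid) U ready]: least fixpoint, start Z0 = {Retry}, add states with some successor in Z. Z1 = {Done, Retry}; Z2 = {Done, Retry, Load}; Z3 = {Hold, Done, Retry, Load}; fixed.
Sat(EF E[(full ∧ ¬valid) U ready]) = {Hold, Done, Retry, Load}
Send ∉ Sat(EF E[(full ∧ ¬valid) U ready]) = {Hold, Done, Retry, Load}, so the formula does not hold at Send.

No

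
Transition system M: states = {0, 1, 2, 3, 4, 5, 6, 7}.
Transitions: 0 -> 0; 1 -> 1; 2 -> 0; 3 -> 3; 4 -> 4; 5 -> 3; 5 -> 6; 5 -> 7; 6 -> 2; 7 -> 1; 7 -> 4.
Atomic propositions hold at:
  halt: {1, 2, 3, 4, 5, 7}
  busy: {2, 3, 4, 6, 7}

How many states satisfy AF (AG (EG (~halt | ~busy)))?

Sat(~halt) = {0, 6}
Sat(~busy) = {0, 1, 5}
Sat(~halt | ~busy) = {0, 1, 5, 6}
EG (~halt | ~busy): greatest fixpoint, start Z0 = {0, 1, 5, 6}, keep only states in Sat with some successor in Z. Z1 = {0, 1, 5}; Z2 = {0, 1}; fixed.
Sat(EG (~halt | ~busy)) = {0, 1}
AG (EG (~halt | ~busy)): greatest fixpoint, start Z0 = {0, 1}, keep only states in Sat with every successor in Z. Already a fixed point.
Sat(AG (EG (~halt | ~busy))) = {0, 1}
AF (AG (EG (~halt | ~busy))): least fixpoint, start Z0 = {0, 1}, add states with every successor in Z. Z1 = {0, 1, 2}; Z2 = {0, 1, 2, 6}; fixed.
Sat(AF (AG (EG (~halt | ~busy)))) = {0, 1, 2, 6}
|Sat(AF (AG (EG (~halt | ~busy))))| = |{0, 1, 2, 6}| = 4.

4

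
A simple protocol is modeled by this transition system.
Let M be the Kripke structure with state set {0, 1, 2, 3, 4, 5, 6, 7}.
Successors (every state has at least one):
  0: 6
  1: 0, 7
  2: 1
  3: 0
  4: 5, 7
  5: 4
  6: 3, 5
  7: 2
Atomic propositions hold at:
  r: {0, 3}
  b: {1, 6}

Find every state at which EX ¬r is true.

Sat(¬r) = {1, 2, 4, 5, 6, 7}
Sat(EX ¬r) = {s : some successor in {1, 2, 4, 5, 6, 7}} = {0, 1, 2, 4, 5, 6, 7}

{0, 1, 2, 4, 5, 6, 7}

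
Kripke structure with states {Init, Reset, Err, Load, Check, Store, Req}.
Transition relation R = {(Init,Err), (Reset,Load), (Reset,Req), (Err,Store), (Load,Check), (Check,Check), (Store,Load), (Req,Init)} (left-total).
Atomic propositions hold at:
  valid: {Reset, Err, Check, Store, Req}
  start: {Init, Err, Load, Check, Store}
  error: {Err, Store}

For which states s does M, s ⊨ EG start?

{Init, Err, Load, Check, Store}

EG start: greatest fixpoint, start Z0 = {Init, Err, Load, Check, Store}, keep only states in Sat with some successor in Z. Already a fixed point.
Sat(EG start) = {Init, Err, Load, Check, Store}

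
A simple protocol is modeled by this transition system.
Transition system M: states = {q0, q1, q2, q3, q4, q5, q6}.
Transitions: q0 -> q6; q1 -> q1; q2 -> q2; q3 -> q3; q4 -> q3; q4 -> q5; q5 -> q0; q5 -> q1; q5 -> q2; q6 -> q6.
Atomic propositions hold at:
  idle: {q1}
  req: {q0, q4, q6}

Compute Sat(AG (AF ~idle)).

Sat(~idle) = {q0, q2, q3, q4, q5, q6}
AF ~idle: least fixpoint, start Z0 = {q0, q2, q3, q4, q5, q6}, add states with every successor in Z. Already a fixed point.
Sat(AF ~idle) = {q0, q2, q3, q4, q5, q6}
AG (AF ~idle): greatest fixpoint, start Z0 = {q0, q2, q3, q4, q5, q6}, keep only states in Sat with every successor in Z. Z1 = {q0, q2, q3, q4, q6}; Z2 = {q0, q2, q3, q6}; fixed.
Sat(AG (AF ~idle)) = {q0, q2, q3, q6}

{q0, q2, q3, q6}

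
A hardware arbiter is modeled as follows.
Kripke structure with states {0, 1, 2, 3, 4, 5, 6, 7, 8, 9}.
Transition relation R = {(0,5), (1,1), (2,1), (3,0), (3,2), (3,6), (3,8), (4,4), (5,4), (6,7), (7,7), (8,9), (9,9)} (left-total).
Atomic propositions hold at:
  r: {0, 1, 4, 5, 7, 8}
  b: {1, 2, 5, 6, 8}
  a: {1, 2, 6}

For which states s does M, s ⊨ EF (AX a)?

{1, 2, 3}

Sat(AX a) = {s : every successor in {1, 2, 6}} = {1, 2}
EF (AX a): least fixpoint, start Z0 = {1, 2}, add states with some successor in Z. Z1 = {1, 2, 3}; fixed.
Sat(EF (AX a)) = {1, 2, 3}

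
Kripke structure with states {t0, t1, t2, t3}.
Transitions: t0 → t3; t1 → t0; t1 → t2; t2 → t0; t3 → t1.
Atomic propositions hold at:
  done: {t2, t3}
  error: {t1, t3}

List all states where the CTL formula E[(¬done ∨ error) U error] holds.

{t0, t1, t3}

Sat(¬done) = {t0, t1}
Sat(¬done ∨ error) = {t0, t1, t3}
E[(¬done ∨ error) U error]: least fixpoint, start Z0 = Sat(error) = {t1, t3}, add states in Sat(¬done ∨ error) with some successor in Z. Z1 = {t0, t1, t3}; fixed.
Sat(E[(¬done ∨ error) U error]) = {t0, t1, t3}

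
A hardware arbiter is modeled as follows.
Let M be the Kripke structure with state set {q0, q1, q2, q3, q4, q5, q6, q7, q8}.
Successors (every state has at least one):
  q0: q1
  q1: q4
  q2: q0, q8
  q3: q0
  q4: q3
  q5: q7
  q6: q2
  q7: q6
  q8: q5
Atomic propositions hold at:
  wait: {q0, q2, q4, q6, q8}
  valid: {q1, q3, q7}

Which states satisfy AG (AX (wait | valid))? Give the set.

{q0, q1, q3, q4}

Sat(wait | valid) = {q0, q1, q2, q3, q4, q6, q7, q8}
Sat(AX (wait | valid)) = {s : every successor in {q0, q1, q2, q3, q4, q6, q7, q8}} = {q0, q1, q2, q3, q4, q5, q6, q7}
AG (AX (wait | valid)): greatest fixpoint, start Z0 = {q0, q1, q2, q3, q4, q5, q6, q7}, keep only states in Sat with every successor in Z. Z1 = {q0, q1, q3, q4, q5, q6, q7}; Z2 = {q0, q1, q3, q4, q5, q7}; Z3 = {q0, q1, q3, q4, q5}; Z4 = {q0, q1, q3, q4}; fixed.
Sat(AG (AX (wait | valid))) = {q0, q1, q3, q4}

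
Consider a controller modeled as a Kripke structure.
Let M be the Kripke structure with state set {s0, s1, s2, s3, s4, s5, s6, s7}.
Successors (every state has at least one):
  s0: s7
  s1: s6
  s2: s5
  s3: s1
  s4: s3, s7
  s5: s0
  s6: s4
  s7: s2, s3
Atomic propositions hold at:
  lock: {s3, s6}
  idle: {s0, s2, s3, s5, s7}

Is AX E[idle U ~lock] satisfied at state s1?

Sat(~lock) = {s0, s1, s2, s4, s5, s7}
E[idle U ~lock]: least fixpoint, start Z0 = Sat(~lock) = {s0, s1, s2, s4, s5, s7}, add states in Sat(idle) with some successor in Z. Z1 = {s0, s1, s2, s3, s4, s5, s7}; fixed.
Sat(E[idle U ~lock]) = {s0, s1, s2, s3, s4, s5, s7}
Sat(AX E[idle U ~lock]) = {s : every successor in {s0, s1, s2, s3, s4, s5, s7}} = {s0, s2, s3, s4, s5, s6, s7}
s1 ∉ Sat(AX E[idle U ~lock]) = {s0, s2, s3, s4, s5, s6, s7}, so the formula does not hold at s1.

No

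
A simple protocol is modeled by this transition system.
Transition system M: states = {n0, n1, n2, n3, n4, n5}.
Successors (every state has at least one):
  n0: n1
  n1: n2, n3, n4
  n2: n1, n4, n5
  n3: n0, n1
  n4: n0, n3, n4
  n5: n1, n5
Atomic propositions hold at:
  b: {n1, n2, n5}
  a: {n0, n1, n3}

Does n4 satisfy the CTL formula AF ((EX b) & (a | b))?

No

Sat(EX b) = {s : some successor in {n1, n2, n5}} = {n0, n1, n2, n3, n5}
Sat(a | b) = {n0, n1, n2, n3, n5}
Sat((EX b) & (a | b)) = {n0, n1, n2, n3, n5}
AF ((EX b) & (a | b)): least fixpoint, start Z0 = {n0, n1, n2, n3, n5}, add states with every successor in Z. Already a fixed point.
Sat(AF ((EX b) & (a | b))) = {n0, n1, n2, n3, n5}
n4 ∉ Sat(AF ((EX b) & (a | b))) = {n0, n1, n2, n3, n5}, so the formula does not hold at n4.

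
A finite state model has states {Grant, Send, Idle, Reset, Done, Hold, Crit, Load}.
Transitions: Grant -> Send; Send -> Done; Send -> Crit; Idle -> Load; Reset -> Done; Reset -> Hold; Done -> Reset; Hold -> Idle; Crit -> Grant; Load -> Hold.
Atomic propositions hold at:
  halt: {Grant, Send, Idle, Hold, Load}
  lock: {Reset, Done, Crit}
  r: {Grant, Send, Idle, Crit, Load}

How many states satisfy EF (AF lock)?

5

AF lock: least fixpoint, start Z0 = {Reset, Done, Crit}, add states with every successor in Z. Z1 = {Send, Reset, Done, Crit}; Z2 = {Grant, Send, Reset, Done, Crit}; fixed.
Sat(AF lock) = {Grant, Send, Reset, Done, Crit}
EF (AF lock): least fixpoint, start Z0 = {Grant, Send, Reset, Done, Crit}, add states with some successor in Z. Already a fixed point.
Sat(EF (AF lock)) = {Grant, Send, Reset, Done, Crit}
|Sat(EF (AF lock))| = |{Grant, Send, Reset, Done, Crit}| = 5.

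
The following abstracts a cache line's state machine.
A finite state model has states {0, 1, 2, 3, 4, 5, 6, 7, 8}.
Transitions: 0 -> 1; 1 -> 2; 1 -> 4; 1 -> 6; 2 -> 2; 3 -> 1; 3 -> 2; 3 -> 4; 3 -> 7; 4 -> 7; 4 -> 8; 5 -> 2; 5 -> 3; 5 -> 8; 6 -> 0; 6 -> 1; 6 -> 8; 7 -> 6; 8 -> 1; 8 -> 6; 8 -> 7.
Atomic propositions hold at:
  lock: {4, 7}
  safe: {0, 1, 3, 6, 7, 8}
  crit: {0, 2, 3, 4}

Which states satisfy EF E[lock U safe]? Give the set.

{0, 1, 3, 4, 5, 6, 7, 8}

E[lock U safe]: least fixpoint, start Z0 = Sat(safe) = {0, 1, 3, 6, 7, 8}, add states in Sat(lock) with some successor in Z. Z1 = {0, 1, 3, 4, 6, 7, 8}; fixed.
Sat(E[lock U safe]) = {0, 1, 3, 4, 6, 7, 8}
EF E[lock U safe]: least fixpoint, start Z0 = {0, 1, 3, 4, 6, 7, 8}, add states with some successor in Z. Z1 = {0, 1, 3, 4, 5, 6, 7, 8}; fixed.
Sat(EF E[lock U safe]) = {0, 1, 3, 4, 5, 6, 7, 8}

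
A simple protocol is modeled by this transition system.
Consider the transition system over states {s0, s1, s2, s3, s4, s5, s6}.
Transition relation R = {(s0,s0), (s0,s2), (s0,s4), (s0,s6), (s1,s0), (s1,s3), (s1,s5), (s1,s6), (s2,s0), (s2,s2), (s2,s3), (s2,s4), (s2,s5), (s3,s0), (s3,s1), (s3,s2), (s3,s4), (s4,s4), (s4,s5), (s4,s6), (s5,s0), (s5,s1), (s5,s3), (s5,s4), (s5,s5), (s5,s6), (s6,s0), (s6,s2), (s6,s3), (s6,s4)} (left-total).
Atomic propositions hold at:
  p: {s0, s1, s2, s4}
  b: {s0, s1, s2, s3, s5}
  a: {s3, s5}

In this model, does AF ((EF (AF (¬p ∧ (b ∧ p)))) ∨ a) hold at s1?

No

Sat(¬p) = {s3, s5, s6}
Sat(b ∧ p) = {s0, s1, s2}
Sat(¬p ∧ (b ∧ p)) = ∅
AF (¬p ∧ (b ∧ p)): least fixpoint, start Z0 = ∅, add states with every successor in Z. Already a fixed point.
Sat(AF (¬p ∧ (b ∧ p))) = ∅
EF (AF (¬p ∧ (b ∧ p))): least fixpoint, start Z0 = ∅, add states with some successor in Z. Already a fixed point.
Sat(EF (AF (¬p ∧ (b ∧ p)))) = ∅
Sat((EF (AF (¬p ∧ (b ∧ p)))) ∨ a) = {s3, s5}
AF ((EF (AF (¬p ∧ (b ∧ p)))) ∨ a): least fixpoint, start Z0 = {s3, s5}, add states with every successor in Z. Already a fixed point.
Sat(AF ((EF (AF (¬p ∧ (b ∧ p)))) ∨ a)) = {s3, s5}
s1 ∉ Sat(AF ((EF (AF (¬p ∧ (b ∧ p)))) ∨ a)) = {s3, s5}, so the formula does not hold at s1.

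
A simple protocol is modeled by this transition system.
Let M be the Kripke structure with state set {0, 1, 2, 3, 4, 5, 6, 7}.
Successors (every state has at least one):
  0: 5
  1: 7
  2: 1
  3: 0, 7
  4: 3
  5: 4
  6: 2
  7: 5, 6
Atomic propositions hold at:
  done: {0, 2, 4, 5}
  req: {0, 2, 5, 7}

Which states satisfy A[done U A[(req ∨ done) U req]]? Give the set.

Sat(req ∨ done) = {0, 2, 4, 5, 7}
A[(req ∨ done) U req]: least fixpoint, start Z0 = Sat(req) = {0, 2, 5, 7}, add states in Sat(req ∨ done) with every successor in Z. Already a fixed point.
Sat(A[(req ∨ done) U req]) = {0, 2, 5, 7}
A[done U A[(req ∨ done) U req]]: least fixpoint, start Z0 = Sat(A[(req ∨ done) U req]) = {0, 2, 5, 7}, add states in Sat(done) with every successor in Z. Already a fixed point.
Sat(A[done U A[(req ∨ done) U req]]) = {0, 2, 5, 7}

{0, 2, 5, 7}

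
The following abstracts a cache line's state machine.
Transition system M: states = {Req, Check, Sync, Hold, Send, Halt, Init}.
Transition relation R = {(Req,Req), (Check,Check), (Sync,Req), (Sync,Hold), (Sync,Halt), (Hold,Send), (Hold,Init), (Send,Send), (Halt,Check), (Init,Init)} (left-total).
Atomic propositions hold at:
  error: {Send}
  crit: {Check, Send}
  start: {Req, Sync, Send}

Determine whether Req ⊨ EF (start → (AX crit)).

Sat(AX crit) = {s : every successor in {Check, Send}} = {Check, Send, Halt}
Sat(start → (AX crit)) = {Check, Hold, Send, Halt, Init}
EF (start → (AX crit)): least fixpoint, start Z0 = {Check, Hold, Send, Halt, Init}, add states with some successor in Z. Z1 = {Check, Sync, Hold, Send, Halt, Init}; fixed.
Sat(EF (start → (AX crit))) = {Check, Sync, Hold, Send, Halt, Init}
Req ∉ Sat(EF (start → (AX crit))) = {Check, Sync, Hold, Send, Halt, Init}, so the formula does not hold at Req.

No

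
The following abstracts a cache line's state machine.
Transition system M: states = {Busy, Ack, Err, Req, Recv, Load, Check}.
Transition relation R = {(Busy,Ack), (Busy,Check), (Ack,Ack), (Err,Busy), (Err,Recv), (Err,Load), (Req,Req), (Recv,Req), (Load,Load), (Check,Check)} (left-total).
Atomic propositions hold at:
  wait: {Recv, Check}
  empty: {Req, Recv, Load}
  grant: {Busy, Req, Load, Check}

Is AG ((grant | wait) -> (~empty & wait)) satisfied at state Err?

Sat(grant | wait) = {Busy, Req, Recv, Load, Check}
Sat(~empty) = {Busy, Ack, Err, Check}
Sat(~empty & wait) = {Check}
Sat((grant | wait) -> (~empty & wait)) = {Ack, Err, Check}
AG ((grant | wait) -> (~empty & wait)): greatest fixpoint, start Z0 = {Ack, Err, Check}, keep only states in Sat with every successor in Z. Z1 = {Ack, Check}; fixed.
Sat(AG ((grant | wait) -> (~empty & wait))) = {Ack, Check}
Err ∉ Sat(AG ((grant | wait) -> (~empty & wait))) = {Ack, Check}, so the formula does not hold at Err.

No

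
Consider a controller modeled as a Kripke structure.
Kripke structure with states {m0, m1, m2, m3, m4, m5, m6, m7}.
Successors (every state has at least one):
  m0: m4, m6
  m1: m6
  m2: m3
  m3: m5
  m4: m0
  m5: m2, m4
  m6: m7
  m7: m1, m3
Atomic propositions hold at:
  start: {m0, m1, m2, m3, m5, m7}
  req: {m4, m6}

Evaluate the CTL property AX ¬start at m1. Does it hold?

Yes

Sat(¬start) = {m4, m6}
Sat(AX ¬start) = {s : every successor in {m4, m6}} = {m0, m1}
m1 ∈ Sat(AX ¬start) = {m0, m1}, so the formula holds at m1.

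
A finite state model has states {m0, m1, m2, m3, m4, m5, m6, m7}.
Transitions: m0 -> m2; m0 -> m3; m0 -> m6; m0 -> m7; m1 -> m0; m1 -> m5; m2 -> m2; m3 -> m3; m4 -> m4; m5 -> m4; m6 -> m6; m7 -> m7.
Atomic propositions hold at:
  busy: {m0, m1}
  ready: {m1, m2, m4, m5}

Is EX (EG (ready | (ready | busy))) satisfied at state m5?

Sat(ready | busy) = {m0, m1, m2, m4, m5}
Sat(ready | (ready | busy)) = {m0, m1, m2, m4, m5}
EG (ready | (ready | busy)): greatest fixpoint, start Z0 = {m0, m1, m2, m4, m5}, keep only states in Sat with some successor in Z. Already a fixed point.
Sat(EG (ready | (ready | busy))) = {m0, m1, m2, m4, m5}
Sat(EX (EG (ready | (ready | busy)))) = {s : some successor in {m0, m1, m2, m4, m5}} = {m0, m1, m2, m4, m5}
m5 ∈ Sat(EX (EG (ready | (ready | busy)))) = {m0, m1, m2, m4, m5}, so the formula holds at m5.

Yes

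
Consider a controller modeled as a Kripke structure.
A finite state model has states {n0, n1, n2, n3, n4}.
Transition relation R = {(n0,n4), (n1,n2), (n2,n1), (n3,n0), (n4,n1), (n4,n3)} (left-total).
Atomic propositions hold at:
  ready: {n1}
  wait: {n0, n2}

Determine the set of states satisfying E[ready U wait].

{n0, n1, n2}

E[ready U wait]: least fixpoint, start Z0 = Sat(wait) = {n0, n2}, add states in Sat(ready) with some successor in Z. Z1 = {n0, n1, n2}; fixed.
Sat(E[ready U wait]) = {n0, n1, n2}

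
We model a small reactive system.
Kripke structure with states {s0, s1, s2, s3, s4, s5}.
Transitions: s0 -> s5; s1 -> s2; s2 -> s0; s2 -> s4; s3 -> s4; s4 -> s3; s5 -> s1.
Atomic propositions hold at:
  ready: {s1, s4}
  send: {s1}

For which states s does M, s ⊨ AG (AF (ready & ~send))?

{s3, s4}

Sat(~send) = {s0, s2, s3, s4, s5}
Sat(ready & ~send) = {s4}
AF (ready & ~send): least fixpoint, start Z0 = {s4}, add states with every successor in Z. Z1 = {s3, s4}; fixed.
Sat(AF (ready & ~send)) = {s3, s4}
AG (AF (ready & ~send)): greatest fixpoint, start Z0 = {s3, s4}, keep only states in Sat with every successor in Z. Already a fixed point.
Sat(AG (AF (ready & ~send))) = {s3, s4}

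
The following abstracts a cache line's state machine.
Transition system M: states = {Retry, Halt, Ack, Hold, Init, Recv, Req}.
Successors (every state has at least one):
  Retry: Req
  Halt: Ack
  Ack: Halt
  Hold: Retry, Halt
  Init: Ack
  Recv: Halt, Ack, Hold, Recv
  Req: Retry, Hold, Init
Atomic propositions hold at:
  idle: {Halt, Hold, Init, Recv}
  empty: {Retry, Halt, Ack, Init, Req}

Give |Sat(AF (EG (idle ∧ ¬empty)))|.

1

Sat(¬empty) = {Hold, Recv}
Sat(idle ∧ ¬empty) = {Hold, Recv}
EG (idle ∧ ¬empty): greatest fixpoint, start Z0 = {Hold, Recv}, keep only states in Sat with some successor in Z. Z1 = {Recv}; fixed.
Sat(EG (idle ∧ ¬empty)) = {Recv}
AF (EG (idle ∧ ¬empty)): least fixpoint, start Z0 = {Recv}, add states with every successor in Z. Already a fixed point.
Sat(AF (EG (idle ∧ ¬empty))) = {Recv}
|Sat(AF (EG (idle ∧ ¬empty)))| = |{Recv}| = 1.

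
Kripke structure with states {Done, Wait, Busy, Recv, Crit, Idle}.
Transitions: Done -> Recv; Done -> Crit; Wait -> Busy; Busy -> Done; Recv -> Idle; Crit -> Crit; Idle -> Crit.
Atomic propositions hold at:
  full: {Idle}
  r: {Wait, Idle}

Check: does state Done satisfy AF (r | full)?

No

Sat(r | full) = {Wait, Idle}
AF (r | full): least fixpoint, start Z0 = {Wait, Idle}, add states with every successor in Z. Z1 = {Wait, Recv, Idle}; fixed.
Sat(AF (r | full)) = {Wait, Recv, Idle}
Done ∉ Sat(AF (r | full)) = {Wait, Recv, Idle}, so the formula does not hold at Done.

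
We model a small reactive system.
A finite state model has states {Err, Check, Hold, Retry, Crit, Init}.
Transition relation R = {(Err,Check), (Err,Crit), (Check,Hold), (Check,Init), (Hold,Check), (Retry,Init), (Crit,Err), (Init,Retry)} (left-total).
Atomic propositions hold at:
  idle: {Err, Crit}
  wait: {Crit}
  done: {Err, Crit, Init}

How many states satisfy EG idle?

2

EG idle: greatest fixpoint, start Z0 = {Err, Crit}, keep only states in Sat with some successor in Z. Already a fixed point.
Sat(EG idle) = {Err, Crit}
|Sat(EG idle)| = |{Err, Crit}| = 2.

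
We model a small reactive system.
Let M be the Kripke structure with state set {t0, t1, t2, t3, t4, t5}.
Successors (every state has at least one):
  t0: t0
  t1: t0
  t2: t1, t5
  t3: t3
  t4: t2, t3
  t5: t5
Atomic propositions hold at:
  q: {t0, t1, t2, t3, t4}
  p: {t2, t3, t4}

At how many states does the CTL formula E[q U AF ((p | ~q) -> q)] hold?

Sat(~q) = {t5}
Sat(p | ~q) = {t2, t3, t4, t5}
Sat((p | ~q) -> q) = {t0, t1, t2, t3, t4}
AF ((p | ~q) -> q): least fixpoint, start Z0 = {t0, t1, t2, t3, t4}, add states with every successor in Z. Already a fixed point.
Sat(AF ((p | ~q) -> q)) = {t0, t1, t2, t3, t4}
E[q U AF ((p | ~q) -> q)]: least fixpoint, start Z0 = Sat(AF ((p | ~q) -> q)) = {t0, t1, t2, t3, t4}, add states in Sat(q) with some successor in Z. Already a fixed point.
Sat(E[q U AF ((p | ~q) -> q)]) = {t0, t1, t2, t3, t4}
|Sat(E[q U AF ((p | ~q) -> q)])| = |{t0, t1, t2, t3, t4}| = 5.

5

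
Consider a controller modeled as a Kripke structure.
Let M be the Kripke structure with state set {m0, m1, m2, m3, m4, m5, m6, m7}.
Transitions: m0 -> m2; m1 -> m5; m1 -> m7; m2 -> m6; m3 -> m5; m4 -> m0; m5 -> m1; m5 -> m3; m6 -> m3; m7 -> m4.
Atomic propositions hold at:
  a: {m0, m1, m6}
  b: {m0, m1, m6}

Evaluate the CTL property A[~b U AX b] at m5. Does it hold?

No

Sat(~b) = {m2, m3, m4, m5, m7}
Sat(AX b) = {s : every successor in {m0, m1, m6}} = {m2, m4}
A[~b U AX b]: least fixpoint, start Z0 = Sat(AX b) = {m2, m4}, add states in Sat(~b) with every successor in Z. Z1 = {m2, m4, m7}; fixed.
Sat(A[~b U AX b]) = {m2, m4, m7}
m5 ∉ Sat(A[~b U AX b]) = {m2, m4, m7}, so the formula does not hold at m5.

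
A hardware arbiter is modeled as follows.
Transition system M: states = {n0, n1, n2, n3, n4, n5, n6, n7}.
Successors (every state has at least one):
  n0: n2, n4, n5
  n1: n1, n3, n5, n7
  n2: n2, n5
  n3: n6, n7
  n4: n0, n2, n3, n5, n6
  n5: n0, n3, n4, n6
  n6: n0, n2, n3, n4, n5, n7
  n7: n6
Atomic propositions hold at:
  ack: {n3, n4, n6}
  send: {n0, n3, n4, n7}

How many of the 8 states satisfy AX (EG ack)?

EG ack: greatest fixpoint, start Z0 = {n3, n4, n6}, keep only states in Sat with some successor in Z. Already a fixed point.
Sat(EG ack) = {n3, n4, n6}
Sat(AX (EG ack)) = {s : every successor in {n3, n4, n6}} = {n7}
|Sat(AX (EG ack))| = |{n7}| = 1.

1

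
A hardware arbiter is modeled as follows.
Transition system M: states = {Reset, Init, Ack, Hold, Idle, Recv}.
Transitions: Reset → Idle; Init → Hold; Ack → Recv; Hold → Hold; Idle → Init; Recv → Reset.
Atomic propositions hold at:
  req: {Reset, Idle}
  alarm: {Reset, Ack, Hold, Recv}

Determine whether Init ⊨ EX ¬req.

Sat(¬req) = {Init, Ack, Hold, Recv}
Sat(EX ¬req) = {s : some successor in {Init, Ack, Hold, Recv}} = {Init, Ack, Hold, Idle}
Init ∈ Sat(EX ¬req) = {Init, Ack, Hold, Idle}, so the formula holds at Init.

Yes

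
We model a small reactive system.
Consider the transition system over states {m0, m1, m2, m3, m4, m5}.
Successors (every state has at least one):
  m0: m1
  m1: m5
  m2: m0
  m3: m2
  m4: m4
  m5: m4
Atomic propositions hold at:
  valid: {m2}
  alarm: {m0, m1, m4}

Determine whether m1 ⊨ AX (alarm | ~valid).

Yes

Sat(~valid) = {m0, m1, m3, m4, m5}
Sat(alarm | ~valid) = {m0, m1, m3, m4, m5}
Sat(AX (alarm | ~valid)) = {s : every successor in {m0, m1, m3, m4, m5}} = {m0, m1, m2, m4, m5}
m1 ∈ Sat(AX (alarm | ~valid)) = {m0, m1, m2, m4, m5}, so the formula holds at m1.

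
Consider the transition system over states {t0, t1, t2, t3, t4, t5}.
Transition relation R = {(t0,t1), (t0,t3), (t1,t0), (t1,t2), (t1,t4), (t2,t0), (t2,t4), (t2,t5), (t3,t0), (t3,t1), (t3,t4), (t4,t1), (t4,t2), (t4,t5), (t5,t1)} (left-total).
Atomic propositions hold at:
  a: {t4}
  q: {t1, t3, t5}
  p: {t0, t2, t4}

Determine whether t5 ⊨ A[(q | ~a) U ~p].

Yes

Sat(~a) = {t0, t1, t2, t3, t5}
Sat(q | ~a) = {t0, t1, t2, t3, t5}
Sat(~p) = {t1, t3, t5}
A[(q | ~a) U ~p]: least fixpoint, start Z0 = Sat(~p) = {t1, t3, t5}, add states in Sat(q | ~a) with every successor in Z. Z1 = {t0, t1, t3, t5}; fixed.
Sat(A[(q | ~a) U ~p]) = {t0, t1, t3, t5}
t5 ∈ Sat(A[(q | ~a) U ~p]) = {t0, t1, t3, t5}, so the formula holds at t5.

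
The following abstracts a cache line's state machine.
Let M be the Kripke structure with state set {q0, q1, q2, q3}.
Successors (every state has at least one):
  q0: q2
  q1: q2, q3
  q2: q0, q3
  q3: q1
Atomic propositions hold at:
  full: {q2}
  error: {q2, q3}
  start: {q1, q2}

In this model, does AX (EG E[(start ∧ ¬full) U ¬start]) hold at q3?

Sat(¬full) = {q0, q1, q3}
Sat(start ∧ ¬full) = {q1}
Sat(¬start) = {q0, q3}
E[(start ∧ ¬full) U ¬start]: least fixpoint, start Z0 = Sat(¬start) = {q0, q3}, add states in Sat(start ∧ ¬full) with some successor in Z. Z1 = {q0, q1, q3}; fixed.
Sat(E[(start ∧ ¬full) U ¬start]) = {q0, q1, q3}
EG E[(start ∧ ¬full) U ¬start]: greatest fixpoint, start Z0 = {q0, q1, q3}, keep only states in Sat with some successor in Z. Z1 = {q1, q3}; fixed.
Sat(EG E[(start ∧ ¬full) U ¬start]) = {q1, q3}
Sat(AX (EG E[(start ∧ ¬full) U ¬start])) = {s : every successor in {q1, q3}} = {q3}
q3 ∈ Sat(AX (EG E[(start ∧ ¬full) U ¬start])) = {q3}, so the formula holds at q3.

Yes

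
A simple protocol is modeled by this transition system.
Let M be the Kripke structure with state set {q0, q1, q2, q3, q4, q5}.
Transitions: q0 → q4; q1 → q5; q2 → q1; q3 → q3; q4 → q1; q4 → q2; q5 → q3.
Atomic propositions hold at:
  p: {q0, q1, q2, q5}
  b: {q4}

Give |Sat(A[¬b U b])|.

2

Sat(¬b) = {q0, q1, q2, q3, q5}
A[¬b U b]: least fixpoint, start Z0 = Sat(b) = {q4}, add states in Sat(¬b) with every successor in Z. Z1 = {q0, q4}; fixed.
Sat(A[¬b U b]) = {q0, q4}
|Sat(A[¬b U b])| = |{q0, q4}| = 2.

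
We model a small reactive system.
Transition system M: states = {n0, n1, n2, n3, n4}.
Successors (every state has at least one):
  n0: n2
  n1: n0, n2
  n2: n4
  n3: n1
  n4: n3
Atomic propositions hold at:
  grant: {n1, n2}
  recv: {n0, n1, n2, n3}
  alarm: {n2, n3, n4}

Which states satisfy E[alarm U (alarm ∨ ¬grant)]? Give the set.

Sat(¬grant) = {n0, n3, n4}
Sat(alarm ∨ ¬grant) = {n0, n2, n3, n4}
E[alarm U (alarm ∨ ¬grant)]: least fixpoint, start Z0 = Sat((alarm ∨ ¬grant)) = {n0, n2, n3, n4}, add states in Sat(alarm) with some successor in Z. Already a fixed point.
Sat(E[alarm U (alarm ∨ ¬grant)]) = {n0, n2, n3, n4}

{n0, n2, n3, n4}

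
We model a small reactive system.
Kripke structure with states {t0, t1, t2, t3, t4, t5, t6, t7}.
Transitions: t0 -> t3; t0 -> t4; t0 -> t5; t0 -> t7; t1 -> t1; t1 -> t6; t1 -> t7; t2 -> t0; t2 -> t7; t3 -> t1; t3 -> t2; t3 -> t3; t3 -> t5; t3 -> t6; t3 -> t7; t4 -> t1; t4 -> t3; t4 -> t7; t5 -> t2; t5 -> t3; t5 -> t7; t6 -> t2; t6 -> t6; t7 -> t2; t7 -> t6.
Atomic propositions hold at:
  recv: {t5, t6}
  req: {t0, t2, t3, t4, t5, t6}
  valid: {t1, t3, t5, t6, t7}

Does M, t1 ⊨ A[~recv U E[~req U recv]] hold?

Yes

Sat(~recv) = {t0, t1, t2, t3, t4, t7}
Sat(~req) = {t1, t7}
E[~req U recv]: least fixpoint, start Z0 = Sat(recv) = {t5, t6}, add states in Sat(~req) with some successor in Z. Z1 = {t1, t5, t6, t7}; fixed.
Sat(E[~req U recv]) = {t1, t5, t6, t7}
A[~recv U E[~req U recv]]: least fixpoint, start Z0 = Sat(E[~req U recv]) = {t1, t5, t6, t7}, add states in Sat(~recv) with every successor in Z. Already a fixed point.
Sat(A[~recv U E[~req U recv]]) = {t1, t5, t6, t7}
t1 ∈ Sat(A[~recv U E[~req U recv]]) = {t1, t5, t6, t7}, so the formula holds at t1.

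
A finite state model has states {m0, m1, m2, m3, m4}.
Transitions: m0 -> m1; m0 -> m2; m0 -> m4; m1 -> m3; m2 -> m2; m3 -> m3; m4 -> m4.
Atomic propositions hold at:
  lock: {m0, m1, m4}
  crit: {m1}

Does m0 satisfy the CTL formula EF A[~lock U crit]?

Yes

Sat(~lock) = {m2, m3}
A[~lock U crit]: least fixpoint, start Z0 = Sat(crit) = {m1}, add states in Sat(~lock) with every successor in Z. Already a fixed point.
Sat(A[~lock U crit]) = {m1}
EF A[~lock U crit]: least fixpoint, start Z0 = {m1}, add states with some successor in Z. Z1 = {m0, m1}; fixed.
Sat(EF A[~lock U crit]) = {m0, m1}
m0 ∈ Sat(EF A[~lock U crit]) = {m0, m1}, so the formula holds at m0.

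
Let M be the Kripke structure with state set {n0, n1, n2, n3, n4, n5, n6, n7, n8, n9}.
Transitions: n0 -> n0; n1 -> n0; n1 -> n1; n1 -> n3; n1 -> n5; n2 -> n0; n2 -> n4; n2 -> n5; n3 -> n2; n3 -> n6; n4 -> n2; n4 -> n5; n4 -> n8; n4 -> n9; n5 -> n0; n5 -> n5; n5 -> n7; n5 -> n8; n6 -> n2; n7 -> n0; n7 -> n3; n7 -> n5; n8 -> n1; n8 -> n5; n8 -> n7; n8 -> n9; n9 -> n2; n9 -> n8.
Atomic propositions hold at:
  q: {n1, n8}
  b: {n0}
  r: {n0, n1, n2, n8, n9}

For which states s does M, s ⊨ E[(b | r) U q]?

{n1, n8, n9}

Sat(b | r) = {n0, n1, n2, n8, n9}
E[(b | r) U q]: least fixpoint, start Z0 = Sat(q) = {n1, n8}, add states in Sat(b | r) with some successor in Z. Z1 = {n1, n8, n9}; fixed.
Sat(E[(b | r) U q]) = {n1, n8, n9}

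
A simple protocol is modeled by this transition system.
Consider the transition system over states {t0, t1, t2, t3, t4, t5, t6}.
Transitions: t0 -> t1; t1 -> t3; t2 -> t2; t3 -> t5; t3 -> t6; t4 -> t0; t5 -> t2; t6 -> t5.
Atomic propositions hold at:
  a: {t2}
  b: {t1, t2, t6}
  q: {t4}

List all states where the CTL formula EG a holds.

EG a: greatest fixpoint, start Z0 = {t2}, keep only states in Sat with some successor in Z. Already a fixed point.
Sat(EG a) = {t2}

{t2}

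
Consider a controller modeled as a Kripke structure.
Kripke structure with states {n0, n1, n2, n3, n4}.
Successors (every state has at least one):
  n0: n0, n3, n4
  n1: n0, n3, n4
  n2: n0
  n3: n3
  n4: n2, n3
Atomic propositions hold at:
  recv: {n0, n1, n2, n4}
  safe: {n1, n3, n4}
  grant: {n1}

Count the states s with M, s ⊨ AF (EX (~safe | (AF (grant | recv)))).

4

Sat(~safe) = {n0, n2}
Sat(grant | recv) = {n0, n1, n2, n4}
AF (grant | recv): least fixpoint, start Z0 = {n0, n1, n2, n4}, add states with every successor in Z. Already a fixed point.
Sat(AF (grant | recv)) = {n0, n1, n2, n4}
Sat(~safe | (AF (grant | recv))) = {n0, n1, n2, n4}
Sat(EX (~safe | (AF (grant | recv)))) = {s : some successor in {n0, n1, n2, n4}} = {n0, n1, n2, n4}
AF (EX (~safe | (AF (grant | recv)))): least fixpoint, start Z0 = {n0, n1, n2, n4}, add states with every successor in Z. Already a fixed point.
Sat(AF (EX (~safe | (AF (grant | recv))))) = {n0, n1, n2, n4}
|Sat(AF (EX (~safe | (AF (grant | recv)))))| = |{n0, n1, n2, n4}| = 4.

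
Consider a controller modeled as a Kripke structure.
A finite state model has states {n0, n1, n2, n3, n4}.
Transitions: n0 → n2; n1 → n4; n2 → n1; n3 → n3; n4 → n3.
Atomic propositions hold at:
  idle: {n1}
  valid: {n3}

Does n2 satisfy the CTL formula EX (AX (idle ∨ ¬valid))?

Yes

Sat(¬valid) = {n0, n1, n2, n4}
Sat(idle ∨ ¬valid) = {n0, n1, n2, n4}
Sat(AX (idle ∨ ¬valid)) = {s : every successor in {n0, n1, n2, n4}} = {n0, n1, n2}
Sat(EX (AX (idle ∨ ¬valid))) = {s : some successor in {n0, n1, n2}} = {n0, n2}
n2 ∈ Sat(EX (AX (idle ∨ ¬valid))) = {n0, n2}, so the formula holds at n2.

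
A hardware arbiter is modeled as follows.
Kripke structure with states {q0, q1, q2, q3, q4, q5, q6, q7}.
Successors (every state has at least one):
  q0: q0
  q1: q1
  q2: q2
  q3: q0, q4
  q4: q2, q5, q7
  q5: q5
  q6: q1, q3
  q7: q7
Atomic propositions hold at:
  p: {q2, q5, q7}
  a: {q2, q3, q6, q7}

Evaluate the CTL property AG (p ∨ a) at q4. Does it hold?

Sat(p ∨ a) = {q2, q3, q5, q6, q7}
AG (p ∨ a): greatest fixpoint, start Z0 = {q2, q3, q5, q6, q7}, keep only states in Sat with every successor in Z. Z1 = {q2, q5, q7}; fixed.
Sat(AG (p ∨ a)) = {q2, q5, q7}
q4 ∉ Sat(AG (p ∨ a)) = {q2, q5, q7}, so the formula does not hold at q4.

No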